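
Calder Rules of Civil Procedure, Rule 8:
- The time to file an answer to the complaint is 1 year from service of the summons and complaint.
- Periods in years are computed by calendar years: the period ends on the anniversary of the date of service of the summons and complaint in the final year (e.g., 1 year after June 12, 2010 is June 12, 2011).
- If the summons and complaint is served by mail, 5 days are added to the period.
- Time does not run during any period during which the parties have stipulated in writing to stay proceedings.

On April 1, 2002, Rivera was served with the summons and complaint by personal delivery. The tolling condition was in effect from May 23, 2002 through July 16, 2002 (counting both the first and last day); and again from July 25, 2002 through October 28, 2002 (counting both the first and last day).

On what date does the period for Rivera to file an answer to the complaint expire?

August 30, 2003

1 year after April 1, 2002 is April 1, 2003.
Service was not by mail, so no mail extension applies.
From May 23, 2002 through July 16, 2002 inclusive is 55 days; tolling adds 55 days: April 1, 2003 + 55 days = May 26, 2003.
From July 25, 2002 through October 28, 2002 inclusive is 96 days; tolling adds 96 days: May 26, 2003 + 96 days = August 30, 2003.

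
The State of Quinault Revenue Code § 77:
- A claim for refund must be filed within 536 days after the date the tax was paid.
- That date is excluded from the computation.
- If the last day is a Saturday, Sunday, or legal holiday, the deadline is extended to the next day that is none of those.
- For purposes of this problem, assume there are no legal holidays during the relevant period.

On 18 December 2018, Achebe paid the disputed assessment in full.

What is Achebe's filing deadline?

536 days after 18 December 2018 is June 6, 2020.
June 6, 2020 is Saturday; June 7, 2020 is Sunday. The next qualifying day is June 8, 2020.

June 8, 2020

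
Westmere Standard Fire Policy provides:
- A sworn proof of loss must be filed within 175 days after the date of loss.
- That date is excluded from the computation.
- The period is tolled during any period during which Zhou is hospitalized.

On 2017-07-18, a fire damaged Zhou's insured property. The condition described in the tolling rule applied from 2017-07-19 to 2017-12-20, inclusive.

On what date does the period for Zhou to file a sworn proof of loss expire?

June 13, 2018

175 days after 2017-07-18 is January 9, 2018.
From July 19, 2017 through December 20, 2017 inclusive is 155 days; tolling adds 155 days: January 9, 2018 + 155 days = June 13, 2018.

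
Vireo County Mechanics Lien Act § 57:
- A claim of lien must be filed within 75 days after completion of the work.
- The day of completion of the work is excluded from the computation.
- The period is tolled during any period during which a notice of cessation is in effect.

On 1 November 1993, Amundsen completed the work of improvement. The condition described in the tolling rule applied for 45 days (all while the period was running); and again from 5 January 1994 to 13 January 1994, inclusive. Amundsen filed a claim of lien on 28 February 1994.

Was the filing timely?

75 days after 1 November 1993 is January 15, 1994.
Tolling adds 45 days: January 15, 1994 + 45 days = March 1, 1994.
From January 5, 1994 through January 13, 1994 inclusive is 9 days; tolling adds 9 days: March 1, 1994 + 9 days = March 10, 1994.
The deadline is March 10, 1994; the filing on February 28, 1994 is on or before that date.

Yes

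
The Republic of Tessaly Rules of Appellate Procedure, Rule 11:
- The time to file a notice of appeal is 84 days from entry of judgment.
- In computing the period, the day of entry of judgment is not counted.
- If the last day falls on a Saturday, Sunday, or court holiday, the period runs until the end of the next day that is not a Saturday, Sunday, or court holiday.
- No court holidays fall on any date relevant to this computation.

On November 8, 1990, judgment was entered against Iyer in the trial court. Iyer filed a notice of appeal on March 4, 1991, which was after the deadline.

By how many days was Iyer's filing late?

84 days after November 8, 1990 is January 31, 1991.
January 31, 1991 is a Thursday and not a court holiday, so no extension applies.
The deadline is January 31, 1991; from January 31, 1991 to March 4, 1991 is 32 days.

32 days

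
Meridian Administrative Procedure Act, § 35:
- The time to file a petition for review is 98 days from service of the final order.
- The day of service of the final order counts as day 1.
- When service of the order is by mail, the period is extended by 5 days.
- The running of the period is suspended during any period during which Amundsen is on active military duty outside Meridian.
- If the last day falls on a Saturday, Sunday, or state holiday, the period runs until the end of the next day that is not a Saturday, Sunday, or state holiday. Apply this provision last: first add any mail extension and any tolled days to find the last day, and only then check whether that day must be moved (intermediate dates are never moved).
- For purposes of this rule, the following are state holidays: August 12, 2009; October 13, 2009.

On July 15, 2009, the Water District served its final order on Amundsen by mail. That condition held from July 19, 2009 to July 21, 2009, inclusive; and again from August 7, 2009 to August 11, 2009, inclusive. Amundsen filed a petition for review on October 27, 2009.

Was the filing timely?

Yes

Counting July 15, 2009 as day 1, day 98 is October 20, 2009.
Service was by mail, adding 5 days: October 20, 2009 + 5 days = October 25, 2009.
From July 19, 2009 through July 21, 2009 inclusive is 3 days; tolling adds 3 days: October 25, 2009 + 3 days = October 28, 2009.
From August 7, 2009 through August 11, 2009 inclusive is 5 days; tolling adds 5 days: October 28, 2009 + 5 days = November 2, 2009.
November 2, 2009 is a Monday and not a state holiday, so no extension applies.
The deadline is November 2, 2009; the filing on October 27, 2009 is on or before that date.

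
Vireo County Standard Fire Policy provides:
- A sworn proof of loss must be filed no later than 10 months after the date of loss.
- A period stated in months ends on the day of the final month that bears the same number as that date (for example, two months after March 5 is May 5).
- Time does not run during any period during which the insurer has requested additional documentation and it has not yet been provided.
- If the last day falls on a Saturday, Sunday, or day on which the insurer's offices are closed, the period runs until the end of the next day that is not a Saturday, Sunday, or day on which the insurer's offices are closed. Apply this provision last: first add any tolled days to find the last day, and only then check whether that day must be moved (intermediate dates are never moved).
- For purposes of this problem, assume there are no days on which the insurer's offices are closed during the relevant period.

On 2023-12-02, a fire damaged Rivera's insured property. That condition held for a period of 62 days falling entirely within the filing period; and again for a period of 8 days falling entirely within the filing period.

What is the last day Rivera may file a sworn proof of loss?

10 months after 2023-12-02 is October 2, 2024.
Tolling adds 62 days: October 2, 2024 + 62 days = December 3, 2024.
Tolling adds 8 days: December 3, 2024 + 8 days = December 11, 2024.
December 11, 2024 is a Wednesday and not a day on which the insurer's offices are closed, so no extension applies.

December 11, 2024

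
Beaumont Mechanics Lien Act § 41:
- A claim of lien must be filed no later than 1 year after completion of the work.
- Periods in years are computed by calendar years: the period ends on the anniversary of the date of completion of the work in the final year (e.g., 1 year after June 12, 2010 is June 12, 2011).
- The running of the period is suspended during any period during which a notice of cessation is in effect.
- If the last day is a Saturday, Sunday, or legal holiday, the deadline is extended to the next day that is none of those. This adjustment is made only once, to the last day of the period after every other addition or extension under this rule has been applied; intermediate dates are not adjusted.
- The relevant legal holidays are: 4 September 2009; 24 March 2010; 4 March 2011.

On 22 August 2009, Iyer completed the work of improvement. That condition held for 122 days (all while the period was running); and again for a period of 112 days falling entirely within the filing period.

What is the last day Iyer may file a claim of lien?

1 year after 22 August 2009 is August 22, 2010.
Tolling adds 122 days: August 22, 2010 + 122 days = December 22, 2010.
Tolling adds 112 days: December 22, 2010 + 112 days = April 13, 2011.
April 13, 2011 is a Wednesday and not a legal holiday, so no extension applies.

April 13, 2011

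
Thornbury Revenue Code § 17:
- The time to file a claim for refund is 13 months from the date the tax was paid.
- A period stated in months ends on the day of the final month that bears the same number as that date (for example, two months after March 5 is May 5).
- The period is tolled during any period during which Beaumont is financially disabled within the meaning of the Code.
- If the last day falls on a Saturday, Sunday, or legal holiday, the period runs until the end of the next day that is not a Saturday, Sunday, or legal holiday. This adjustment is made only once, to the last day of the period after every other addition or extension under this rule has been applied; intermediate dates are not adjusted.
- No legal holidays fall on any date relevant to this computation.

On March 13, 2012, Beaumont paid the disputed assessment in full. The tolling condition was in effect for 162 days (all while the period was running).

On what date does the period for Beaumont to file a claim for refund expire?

September 23, 2013

13 months after March 13, 2012 is April 13, 2013.
Tolling adds 162 days: April 13, 2013 + 162 days = September 22, 2013.
September 22, 2013 is Sunday. The next qualifying day is September 23, 2013.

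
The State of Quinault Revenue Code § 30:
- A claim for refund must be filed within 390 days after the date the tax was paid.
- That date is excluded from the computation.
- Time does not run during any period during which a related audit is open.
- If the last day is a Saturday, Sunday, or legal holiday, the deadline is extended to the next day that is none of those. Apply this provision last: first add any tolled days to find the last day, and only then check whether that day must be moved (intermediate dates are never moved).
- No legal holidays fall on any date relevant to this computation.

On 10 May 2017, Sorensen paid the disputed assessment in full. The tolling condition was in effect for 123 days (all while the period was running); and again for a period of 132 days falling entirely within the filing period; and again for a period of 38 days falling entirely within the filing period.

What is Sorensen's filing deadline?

March 25, 2019

390 days after 10 May 2017 is June 4, 2018.
Tolling adds 123 days: June 4, 2018 + 123 days = October 5, 2018.
Tolling adds 132 days: October 5, 2018 + 132 days = February 14, 2019.
Tolling adds 38 days: February 14, 2019 + 38 days = March 24, 2019.
March 24, 2019 is Sunday. The next qualifying day is March 25, 2019.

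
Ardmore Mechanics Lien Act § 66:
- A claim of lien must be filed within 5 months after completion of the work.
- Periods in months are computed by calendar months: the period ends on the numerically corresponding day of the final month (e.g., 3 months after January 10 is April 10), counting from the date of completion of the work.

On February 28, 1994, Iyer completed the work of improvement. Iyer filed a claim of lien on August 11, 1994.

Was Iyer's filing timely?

No

5 months after February 28, 1994 is July 28, 1994.
The deadline is July 28, 1994; the filing on August 11, 1994 is after that date.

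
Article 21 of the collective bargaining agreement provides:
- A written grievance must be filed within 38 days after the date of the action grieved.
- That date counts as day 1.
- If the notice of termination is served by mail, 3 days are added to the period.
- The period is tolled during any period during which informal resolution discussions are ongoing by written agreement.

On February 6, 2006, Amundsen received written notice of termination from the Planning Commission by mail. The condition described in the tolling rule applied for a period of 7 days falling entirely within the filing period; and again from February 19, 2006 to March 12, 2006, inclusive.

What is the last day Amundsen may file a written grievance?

April 16, 2006

Counting February 6, 2006 as day 1, day 38 is March 15, 2006.
Service was by mail, adding 3 days: March 15, 2006 + 3 days = March 18, 2006.
Tolling adds 7 days: March 18, 2006 + 7 days = March 25, 2006.
From February 19, 2006 through March 12, 2006 inclusive is 22 days; tolling adds 22 days: March 25, 2006 + 22 days = April 16, 2006.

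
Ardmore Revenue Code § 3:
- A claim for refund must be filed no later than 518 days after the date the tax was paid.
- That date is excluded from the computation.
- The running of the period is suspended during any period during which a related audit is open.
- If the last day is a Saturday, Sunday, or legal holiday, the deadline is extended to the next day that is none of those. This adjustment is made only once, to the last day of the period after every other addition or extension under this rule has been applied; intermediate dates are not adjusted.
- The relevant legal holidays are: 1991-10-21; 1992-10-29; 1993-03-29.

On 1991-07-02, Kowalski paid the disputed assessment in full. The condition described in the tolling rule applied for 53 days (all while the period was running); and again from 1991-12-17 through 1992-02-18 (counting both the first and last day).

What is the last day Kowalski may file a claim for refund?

March 30, 1993

518 days after 1991-07-02 is December 1, 1992.
Tolling adds 53 days: December 1, 1992 + 53 days = January 23, 1993.
From December 17, 1991 through February 18, 1992 inclusive is 64 days; tolling adds 64 days: January 23, 1993 + 64 days = March 28, 1993.
March 28, 1993 is Sunday; March 29, 1993 is a listed holiday. The next qualifying day is March 30, 1993.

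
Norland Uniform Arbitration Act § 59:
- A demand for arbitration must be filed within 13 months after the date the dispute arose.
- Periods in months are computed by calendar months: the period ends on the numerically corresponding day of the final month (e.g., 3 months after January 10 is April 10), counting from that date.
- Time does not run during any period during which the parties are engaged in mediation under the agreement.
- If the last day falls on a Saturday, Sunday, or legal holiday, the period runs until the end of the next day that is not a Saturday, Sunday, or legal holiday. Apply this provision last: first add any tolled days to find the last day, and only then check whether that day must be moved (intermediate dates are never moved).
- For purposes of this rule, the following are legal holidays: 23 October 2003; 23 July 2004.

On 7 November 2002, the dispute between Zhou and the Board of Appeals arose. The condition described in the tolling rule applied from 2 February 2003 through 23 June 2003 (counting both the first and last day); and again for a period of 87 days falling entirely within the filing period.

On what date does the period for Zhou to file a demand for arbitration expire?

July 26, 2004

13 months after 7 November 2002 is December 7, 2003.
From February 2, 2003 through June 23, 2003 inclusive is 142 days; tolling adds 142 days: December 7, 2003 + 142 days = April 27, 2004.
Tolling adds 87 days: April 27, 2004 + 87 days = July 23, 2004.
July 23, 2004 is a listed holiday; July 24, 2004 is Saturday; July 25, 2004 is Sunday. The next qualifying day is July 26, 2004.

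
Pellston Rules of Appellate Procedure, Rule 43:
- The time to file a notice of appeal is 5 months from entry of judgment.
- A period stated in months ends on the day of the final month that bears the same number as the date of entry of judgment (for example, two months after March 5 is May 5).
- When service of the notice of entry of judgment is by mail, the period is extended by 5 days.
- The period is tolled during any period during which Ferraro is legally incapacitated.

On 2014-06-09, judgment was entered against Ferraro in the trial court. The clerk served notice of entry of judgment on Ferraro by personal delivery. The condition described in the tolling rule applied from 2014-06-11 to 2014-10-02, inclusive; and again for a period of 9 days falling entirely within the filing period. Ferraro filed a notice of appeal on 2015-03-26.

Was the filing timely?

No

5 months after 2014-06-09 is November 9, 2014.
Service was not by mail, so no mail extension applies.
From June 11, 2014 through October 2, 2014 inclusive is 114 days; tolling adds 114 days: November 9, 2014 + 114 days = March 3, 2015.
Tolling adds 9 days: March 3, 2015 + 9 days = March 12, 2015.
The deadline is March 12, 2015; the filing on March 26, 2015 is after that date.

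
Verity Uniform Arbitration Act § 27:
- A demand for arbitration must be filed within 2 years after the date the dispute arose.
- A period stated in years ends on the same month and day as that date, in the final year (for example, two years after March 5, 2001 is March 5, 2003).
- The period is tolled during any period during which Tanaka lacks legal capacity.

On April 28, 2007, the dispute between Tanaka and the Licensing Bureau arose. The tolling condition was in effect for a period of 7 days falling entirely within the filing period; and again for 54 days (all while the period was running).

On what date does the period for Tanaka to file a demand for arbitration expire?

June 28, 2009

2 years after April 28, 2007 is April 28, 2009.
Tolling adds 7 days: April 28, 2009 + 7 days = May 5, 2009.
Tolling adds 54 days: May 5, 2009 + 54 days = June 28, 2009.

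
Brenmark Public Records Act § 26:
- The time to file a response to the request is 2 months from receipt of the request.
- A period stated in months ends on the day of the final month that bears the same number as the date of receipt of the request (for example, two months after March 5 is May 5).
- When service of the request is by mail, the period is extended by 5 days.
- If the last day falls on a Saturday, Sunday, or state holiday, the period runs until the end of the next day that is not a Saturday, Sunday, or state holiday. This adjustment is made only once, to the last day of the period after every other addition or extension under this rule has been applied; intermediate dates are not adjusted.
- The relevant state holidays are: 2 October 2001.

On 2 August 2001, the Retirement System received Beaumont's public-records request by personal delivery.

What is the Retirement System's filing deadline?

2 months after 2 August 2001 is October 2, 2001.
Service was not by mail, so no mail extension applies.
October 2, 2001 is a listed holiday. The next qualifying day is October 3, 2001.

October 3, 2001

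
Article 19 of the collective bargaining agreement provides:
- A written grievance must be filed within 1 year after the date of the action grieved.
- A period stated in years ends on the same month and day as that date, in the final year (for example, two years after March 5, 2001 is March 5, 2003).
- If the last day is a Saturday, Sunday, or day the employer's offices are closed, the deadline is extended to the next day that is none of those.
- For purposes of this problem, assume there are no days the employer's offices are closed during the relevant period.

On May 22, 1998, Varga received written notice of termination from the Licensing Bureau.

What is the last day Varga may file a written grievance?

1 year after May 22, 1998 is May 22, 1999.
May 22, 1999 is Saturday; May 23, 1999 is Sunday. The next qualifying day is May 24, 1999.

May 24, 1999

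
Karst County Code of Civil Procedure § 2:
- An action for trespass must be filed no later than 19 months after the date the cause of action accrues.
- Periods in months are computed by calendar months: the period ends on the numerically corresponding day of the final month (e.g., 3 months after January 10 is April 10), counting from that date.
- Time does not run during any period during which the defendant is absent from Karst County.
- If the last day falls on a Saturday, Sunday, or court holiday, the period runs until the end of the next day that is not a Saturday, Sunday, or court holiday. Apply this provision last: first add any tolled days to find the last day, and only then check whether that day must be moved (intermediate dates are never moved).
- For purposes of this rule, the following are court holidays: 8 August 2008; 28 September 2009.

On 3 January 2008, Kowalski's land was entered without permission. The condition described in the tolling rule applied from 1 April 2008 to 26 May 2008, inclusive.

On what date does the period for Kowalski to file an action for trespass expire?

19 months after 3 January 2008 is August 3, 2009.
From April 1, 2008 through May 26, 2008 inclusive is 56 days; tolling adds 56 days: August 3, 2009 + 56 days = September 28, 2009.
September 28, 2009 is a listed holiday. The next qualifying day is September 29, 2009.

September 29, 2009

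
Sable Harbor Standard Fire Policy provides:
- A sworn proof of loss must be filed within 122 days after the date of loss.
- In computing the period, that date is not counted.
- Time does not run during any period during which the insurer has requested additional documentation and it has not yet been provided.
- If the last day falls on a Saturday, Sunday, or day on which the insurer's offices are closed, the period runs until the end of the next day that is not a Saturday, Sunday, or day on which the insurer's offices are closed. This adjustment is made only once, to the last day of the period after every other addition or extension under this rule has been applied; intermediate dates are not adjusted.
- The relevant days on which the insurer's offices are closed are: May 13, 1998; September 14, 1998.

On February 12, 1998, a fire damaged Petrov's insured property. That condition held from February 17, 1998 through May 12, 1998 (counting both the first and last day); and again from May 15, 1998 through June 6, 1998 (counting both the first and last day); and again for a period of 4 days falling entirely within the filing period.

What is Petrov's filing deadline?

October 5, 1998

122 days after February 12, 1998 is June 14, 1998.
From February 17, 1998 through May 12, 1998 inclusive is 85 days; tolling adds 85 days: June 14, 1998 + 85 days = September 7, 1998.
From May 15, 1998 through June 6, 1998 inclusive is 23 days; tolling adds 23 days: September 7, 1998 + 23 days = September 30, 1998.
Tolling adds 4 days: September 30, 1998 + 4 days = October 4, 1998.
October 4, 1998 is Sunday. The next qualifying day is October 5, 1998.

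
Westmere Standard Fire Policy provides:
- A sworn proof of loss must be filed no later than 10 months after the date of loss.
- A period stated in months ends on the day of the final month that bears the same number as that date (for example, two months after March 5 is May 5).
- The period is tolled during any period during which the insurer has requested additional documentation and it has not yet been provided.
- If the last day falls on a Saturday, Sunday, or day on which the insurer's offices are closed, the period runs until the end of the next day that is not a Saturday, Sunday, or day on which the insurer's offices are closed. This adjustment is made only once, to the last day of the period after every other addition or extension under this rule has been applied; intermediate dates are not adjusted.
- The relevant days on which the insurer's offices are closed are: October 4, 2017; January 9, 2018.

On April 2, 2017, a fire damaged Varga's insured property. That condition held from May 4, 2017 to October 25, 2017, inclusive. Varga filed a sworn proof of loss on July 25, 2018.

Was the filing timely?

Yes

10 months after April 2, 2017 is February 2, 2018.
From May 4, 2017 through October 25, 2017 inclusive is 175 days; tolling adds 175 days: February 2, 2018 + 175 days = July 27, 2018.
July 27, 2018 is a Friday and not a day on which the insurer's offices are closed, so no extension applies.
The deadline is July 27, 2018; the filing on July 25, 2018 is on or before that date.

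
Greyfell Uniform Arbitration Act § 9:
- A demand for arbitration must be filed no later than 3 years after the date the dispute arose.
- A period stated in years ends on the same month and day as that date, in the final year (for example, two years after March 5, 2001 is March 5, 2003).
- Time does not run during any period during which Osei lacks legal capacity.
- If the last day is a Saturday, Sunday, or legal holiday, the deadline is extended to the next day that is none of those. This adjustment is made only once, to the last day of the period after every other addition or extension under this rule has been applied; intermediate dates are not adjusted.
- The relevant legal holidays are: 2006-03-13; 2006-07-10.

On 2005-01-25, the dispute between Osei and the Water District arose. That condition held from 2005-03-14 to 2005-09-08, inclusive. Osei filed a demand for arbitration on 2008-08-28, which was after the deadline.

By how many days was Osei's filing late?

3 years after 2005-01-25 is January 25, 2008.
From March 14, 2005 through September 8, 2005 inclusive is 179 days; tolling adds 179 days: January 25, 2008 + 179 days = July 22, 2008.
July 22, 2008 is a Tuesday and not a legal holiday, so no extension applies.
The deadline is July 22, 2008; from July 22, 2008 to August 28, 2008 is 37 days.

37 days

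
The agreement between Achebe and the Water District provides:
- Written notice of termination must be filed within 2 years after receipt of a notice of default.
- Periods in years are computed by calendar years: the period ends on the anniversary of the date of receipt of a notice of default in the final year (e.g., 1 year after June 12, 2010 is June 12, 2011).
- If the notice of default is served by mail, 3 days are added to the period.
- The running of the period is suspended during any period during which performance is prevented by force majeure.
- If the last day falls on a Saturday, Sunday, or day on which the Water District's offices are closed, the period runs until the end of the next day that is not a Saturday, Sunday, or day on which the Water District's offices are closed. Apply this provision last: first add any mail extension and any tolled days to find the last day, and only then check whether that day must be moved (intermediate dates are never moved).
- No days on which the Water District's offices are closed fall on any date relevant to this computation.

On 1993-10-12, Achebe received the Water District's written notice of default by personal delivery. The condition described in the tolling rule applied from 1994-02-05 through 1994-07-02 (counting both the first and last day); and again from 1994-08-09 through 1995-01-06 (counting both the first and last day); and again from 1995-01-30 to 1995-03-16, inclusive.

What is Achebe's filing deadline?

2 years after 1993-10-12 is October 12, 1995.
Service was not by mail, so no mail extension applies.
From February 5, 1994 through July 2, 1994 inclusive is 148 days; tolling adds 148 days: October 12, 1995 + 148 days = March 8, 1996.
From August 9, 1994 through January 6, 1995 inclusive is 151 days; tolling adds 151 days: March 8, 1996 + 151 days = August 6, 1996.
From January 30, 1995 through March 16, 1995 inclusive is 46 days; tolling adds 46 days: August 6, 1996 + 46 days = September 21, 1996.
September 21, 1996 is Saturday; September 22, 1996 is Sunday. The next qualifying day is September 23, 1996.

September 23, 1996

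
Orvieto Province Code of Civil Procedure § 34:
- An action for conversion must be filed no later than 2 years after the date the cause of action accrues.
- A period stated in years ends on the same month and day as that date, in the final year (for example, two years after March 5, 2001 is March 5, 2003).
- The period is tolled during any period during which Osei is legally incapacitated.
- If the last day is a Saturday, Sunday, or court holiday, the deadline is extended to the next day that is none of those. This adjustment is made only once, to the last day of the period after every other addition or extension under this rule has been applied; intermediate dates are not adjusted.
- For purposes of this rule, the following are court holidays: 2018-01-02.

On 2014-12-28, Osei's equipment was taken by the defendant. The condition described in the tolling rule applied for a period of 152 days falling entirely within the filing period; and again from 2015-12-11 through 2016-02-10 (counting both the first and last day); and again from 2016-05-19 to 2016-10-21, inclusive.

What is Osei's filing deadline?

2 years after 2014-12-28 is December 28, 2016.
Tolling adds 152 days: December 28, 2016 + 152 days = May 29, 2017.
From December 11, 2015 through February 10, 2016 inclusive is 62 days; tolling adds 62 days: May 29, 2017 + 62 days = July 30, 2017.
From May 19, 2016 through October 21, 2016 inclusive is 156 days; tolling adds 156 days: July 30, 2017 + 156 days = January 2, 2018.
January 2, 2018 is a listed holiday. The next qualifying day is January 3, 2018.

January 3, 2018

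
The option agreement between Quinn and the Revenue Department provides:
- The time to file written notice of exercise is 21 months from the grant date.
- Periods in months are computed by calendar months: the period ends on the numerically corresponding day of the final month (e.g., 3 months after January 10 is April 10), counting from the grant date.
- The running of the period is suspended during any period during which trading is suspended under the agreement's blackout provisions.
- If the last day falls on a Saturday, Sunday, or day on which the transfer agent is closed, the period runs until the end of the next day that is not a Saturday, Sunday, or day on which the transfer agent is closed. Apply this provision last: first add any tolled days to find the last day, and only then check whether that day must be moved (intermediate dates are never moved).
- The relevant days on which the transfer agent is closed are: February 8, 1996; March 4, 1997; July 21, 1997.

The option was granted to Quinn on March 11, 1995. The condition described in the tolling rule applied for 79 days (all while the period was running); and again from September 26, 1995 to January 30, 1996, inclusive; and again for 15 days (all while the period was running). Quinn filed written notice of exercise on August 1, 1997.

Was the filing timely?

21 months after March 11, 1995 is December 11, 1996.
Tolling adds 79 days: December 11, 1996 + 79 days = February 28, 1997.
From September 26, 1995 through January 30, 1996 inclusive is 127 days; tolling adds 127 days: February 28, 1997 + 127 days = July 5, 1997.
Tolling adds 15 days: July 5, 1997 + 15 days = July 20, 1997.
July 20, 1997 is Sunday; July 21, 1997 is a listed holiday. The next qualifying day is July 22, 1997.
The deadline is July 22, 1997; the filing on August 1, 1997 is after that date.

No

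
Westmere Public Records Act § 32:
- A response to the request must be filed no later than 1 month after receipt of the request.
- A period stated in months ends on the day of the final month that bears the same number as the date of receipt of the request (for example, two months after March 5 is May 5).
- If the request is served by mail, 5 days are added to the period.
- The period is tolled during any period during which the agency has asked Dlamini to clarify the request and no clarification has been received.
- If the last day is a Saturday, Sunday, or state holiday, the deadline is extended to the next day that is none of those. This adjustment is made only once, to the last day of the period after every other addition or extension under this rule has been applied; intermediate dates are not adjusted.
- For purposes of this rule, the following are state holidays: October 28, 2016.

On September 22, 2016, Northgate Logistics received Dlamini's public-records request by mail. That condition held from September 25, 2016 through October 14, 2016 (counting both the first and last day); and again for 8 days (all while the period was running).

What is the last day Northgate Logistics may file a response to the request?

1 month after September 22, 2016 is October 22, 2016.
Service was by mail, adding 5 days: October 22, 2016 + 5 days = October 27, 2016.
From September 25, 2016 through October 14, 2016 inclusive is 20 days; tolling adds 20 days: October 27, 2016 + 20 days = November 16, 2016.
Tolling adds 8 days: November 16, 2016 + 8 days = November 24, 2016.
November 24, 2016 is a Thursday and not a state holiday, so no extension applies.

November 24, 2016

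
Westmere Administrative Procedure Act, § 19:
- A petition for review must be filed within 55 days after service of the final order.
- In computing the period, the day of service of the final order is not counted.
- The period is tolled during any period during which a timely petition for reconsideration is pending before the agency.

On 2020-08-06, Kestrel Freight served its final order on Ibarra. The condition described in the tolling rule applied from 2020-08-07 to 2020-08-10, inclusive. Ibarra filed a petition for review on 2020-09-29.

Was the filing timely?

55 days after 2020-08-06 is September 30, 2020.
From August 7, 2020 through August 10, 2020 inclusive is 4 days; tolling adds 4 days: September 30, 2020 + 4 days = October 4, 2020.
The deadline is October 4, 2020; the filing on September 29, 2020 is on or before that date.

Yes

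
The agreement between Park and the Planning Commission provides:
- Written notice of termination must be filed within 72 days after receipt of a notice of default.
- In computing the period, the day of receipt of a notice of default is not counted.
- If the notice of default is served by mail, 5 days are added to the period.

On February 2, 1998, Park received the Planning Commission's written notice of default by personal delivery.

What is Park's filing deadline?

April 15, 1998

72 days after February 2, 1998 is April 15, 1998.
Service was not by mail, so no mail extension applies.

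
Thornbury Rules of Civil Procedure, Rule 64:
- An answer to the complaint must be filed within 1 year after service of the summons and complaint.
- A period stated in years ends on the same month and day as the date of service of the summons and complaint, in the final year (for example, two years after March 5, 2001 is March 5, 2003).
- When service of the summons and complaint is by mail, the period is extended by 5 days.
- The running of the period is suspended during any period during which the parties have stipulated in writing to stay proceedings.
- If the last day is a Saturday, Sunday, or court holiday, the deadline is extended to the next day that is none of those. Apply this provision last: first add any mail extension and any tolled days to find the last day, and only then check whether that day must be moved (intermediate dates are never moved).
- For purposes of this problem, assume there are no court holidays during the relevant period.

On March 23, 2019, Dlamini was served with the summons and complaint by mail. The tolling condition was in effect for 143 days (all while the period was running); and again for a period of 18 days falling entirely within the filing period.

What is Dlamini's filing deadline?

September 7, 2020

1 year after March 23, 2019 is March 23, 2020.
Service was by mail, adding 5 days: March 23, 2020 + 5 days = March 28, 2020.
Tolling adds 143 days: March 28, 2020 + 143 days = August 18, 2020.
Tolling adds 18 days: August 18, 2020 + 18 days = September 5, 2020.
September 5, 2020 is Saturday; September 6, 2020 is Sunday. The next qualifying day is September 7, 2020.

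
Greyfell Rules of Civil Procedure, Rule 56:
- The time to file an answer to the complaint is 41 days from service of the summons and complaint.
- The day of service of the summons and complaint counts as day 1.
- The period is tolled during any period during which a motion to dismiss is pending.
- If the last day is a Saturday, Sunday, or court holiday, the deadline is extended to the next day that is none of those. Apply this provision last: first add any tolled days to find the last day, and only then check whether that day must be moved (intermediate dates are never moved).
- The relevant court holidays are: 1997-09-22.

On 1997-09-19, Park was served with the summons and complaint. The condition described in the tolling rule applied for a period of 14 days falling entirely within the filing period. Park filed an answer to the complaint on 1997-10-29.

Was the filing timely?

Yes

Counting 1997-09-19 as day 1, day 41 is October 29, 1997.
Tolling adds 14 days: October 29, 1997 + 14 days = November 12, 1997.
November 12, 1997 is a Wednesday and not a court holiday, so no extension applies.
The deadline is November 12, 1997; the filing on October 29, 1997 is on or before that date.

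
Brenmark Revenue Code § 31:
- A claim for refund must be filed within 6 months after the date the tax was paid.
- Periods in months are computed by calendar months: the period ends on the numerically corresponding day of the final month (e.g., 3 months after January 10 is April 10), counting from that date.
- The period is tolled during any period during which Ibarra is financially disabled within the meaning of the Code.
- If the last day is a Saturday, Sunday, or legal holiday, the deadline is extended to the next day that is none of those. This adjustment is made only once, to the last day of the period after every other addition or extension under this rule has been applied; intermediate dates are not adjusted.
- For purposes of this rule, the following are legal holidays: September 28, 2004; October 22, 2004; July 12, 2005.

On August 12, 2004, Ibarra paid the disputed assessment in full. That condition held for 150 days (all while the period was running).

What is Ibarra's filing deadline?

6 months after August 12, 2004 is February 12, 2005.
Tolling adds 150 days: February 12, 2005 + 150 days = July 12, 2005.
July 12, 2005 is a listed holiday. The next qualifying day is July 13, 2005.

July 13, 2005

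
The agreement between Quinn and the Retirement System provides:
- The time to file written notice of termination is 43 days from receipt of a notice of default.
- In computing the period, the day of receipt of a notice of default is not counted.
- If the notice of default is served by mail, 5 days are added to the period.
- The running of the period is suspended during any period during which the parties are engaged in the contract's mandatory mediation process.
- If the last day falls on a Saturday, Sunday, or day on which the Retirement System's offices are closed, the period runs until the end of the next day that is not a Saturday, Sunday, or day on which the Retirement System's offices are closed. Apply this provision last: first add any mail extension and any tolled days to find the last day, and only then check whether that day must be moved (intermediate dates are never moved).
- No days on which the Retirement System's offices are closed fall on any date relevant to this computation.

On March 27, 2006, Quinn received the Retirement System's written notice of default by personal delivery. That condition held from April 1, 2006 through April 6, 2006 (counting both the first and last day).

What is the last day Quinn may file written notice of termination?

43 days after March 27, 2006 is May 9, 2006.
Service was not by mail, so no mail extension applies.
From April 1, 2006 through April 6, 2006 inclusive is 6 days; tolling adds 6 days: May 9, 2006 + 6 days = May 15, 2006.
May 15, 2006 is a Monday and not a day on which the Retirement System's offices are closed, so no extension applies.

May 15, 2006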